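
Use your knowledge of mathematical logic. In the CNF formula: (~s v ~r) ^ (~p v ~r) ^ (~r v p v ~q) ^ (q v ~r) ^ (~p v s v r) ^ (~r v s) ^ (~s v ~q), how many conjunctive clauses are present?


A CNF formula is a conjunction of clauses.
Clauses are separated by ^.
Counting the conjuncts: 7 clauses.

7


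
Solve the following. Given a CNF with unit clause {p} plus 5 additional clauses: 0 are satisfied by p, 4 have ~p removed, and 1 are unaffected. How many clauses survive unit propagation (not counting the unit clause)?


Satisfied (removed): 0
Shortened (remain): 4
Unchanged (remain): 1
Remaining = 4 + 1 = 5

5


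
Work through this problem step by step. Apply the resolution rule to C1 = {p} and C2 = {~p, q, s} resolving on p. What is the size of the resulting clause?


Remove p from C1 and ~p from C2.
C1 remainder: {}
C2 remainder: {q, s}
Union (resolvent): {q, s}
Resolvent has 2 literal(s).

2


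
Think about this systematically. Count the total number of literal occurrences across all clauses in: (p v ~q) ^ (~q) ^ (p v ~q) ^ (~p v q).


Counting literals in each clause:
Clause 1: 2 literal(s)
Clause 2: 1 literal(s)
Clause 3: 2 literal(s)
Clause 4: 2 literal(s)
Total = 7

7


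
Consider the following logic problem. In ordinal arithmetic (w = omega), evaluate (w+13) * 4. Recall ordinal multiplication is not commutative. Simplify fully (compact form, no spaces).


Compute (w+13) * 4.
Ordinal * is associative and left-distributive over +, but NOT commutative; for finite n>1, n*w = w but w*n stays w*n.
(w+13) * 4 = (w+13) repeated 4 times. Each intermediate +13 is absorbed by the following w; only the last survives: w*4+13.
Result = w*4+13

w*4+13


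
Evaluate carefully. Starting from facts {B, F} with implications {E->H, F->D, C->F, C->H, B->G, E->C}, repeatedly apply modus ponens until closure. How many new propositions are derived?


Initial facts: {B, F}
Apply modus ponens to closure:
  F and F->D  =>  D
  B and B->G  =>  G
Final known: {B, D, F, G}
New propositions: {D, G}
Count = 2

2


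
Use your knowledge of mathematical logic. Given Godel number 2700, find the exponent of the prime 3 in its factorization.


Factorize 2700 by dividing by 3 repeatedly.
Division steps: 3 divides 2700 exactly 3 time(s).
Exponent of 3 = 3

3


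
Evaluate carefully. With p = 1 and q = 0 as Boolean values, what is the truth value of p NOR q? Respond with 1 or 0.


p = 1, q = 0
Operation: p NOR q
Evaluate: 1 NOR 0 = 0

0


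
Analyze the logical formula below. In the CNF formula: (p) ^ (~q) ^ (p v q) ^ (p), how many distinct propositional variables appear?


Identify each variable that appears in the formula.
Variables found: p, q
Count = 2

2


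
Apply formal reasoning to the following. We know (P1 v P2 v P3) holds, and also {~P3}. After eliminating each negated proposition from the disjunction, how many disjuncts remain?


Original disjuncts (3): P1, P2, P3
Negated (eliminate): ~P3
Remaining disjuncts: P1, P2
Count = 3 - 1 = 2

2


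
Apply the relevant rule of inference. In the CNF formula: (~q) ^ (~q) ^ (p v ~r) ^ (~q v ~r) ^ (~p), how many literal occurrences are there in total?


Counting literals in each clause:
Clause 1: 1 literal(s)
Clause 2: 1 literal(s)
Clause 3: 2 literal(s)
Clause 4: 2 literal(s)
Clause 5: 1 literal(s)
Total = 7

7


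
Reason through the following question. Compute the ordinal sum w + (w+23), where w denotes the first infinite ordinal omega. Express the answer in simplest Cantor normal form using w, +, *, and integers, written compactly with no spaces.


Compute w + (w+23).
Ordinal + is associative but NOT commutative; for finite n>0, n + w = w but w + n stays w+n.
w + (w+23) = (w+w) + 23 = w*2+23.
Result = w*2+23

w*2+23


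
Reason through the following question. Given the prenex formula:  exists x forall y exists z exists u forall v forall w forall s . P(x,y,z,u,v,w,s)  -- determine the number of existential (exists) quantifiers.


Quantifier prefix: exists x forall y exists z exists u forall v forall w forall s
Mark each quantifier type:
  E U E E U U U
Universal count = 4, Existential count = 3
Asked for existential (exists) quantifiers: 3

3


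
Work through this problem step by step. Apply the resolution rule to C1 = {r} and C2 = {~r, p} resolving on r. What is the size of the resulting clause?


Remove r from C1 and ~r from C2.
C1 remainder: {}
C2 remainder: {p}
Union (resolvent): {p}
Resolvent has 1 literal(s).

1


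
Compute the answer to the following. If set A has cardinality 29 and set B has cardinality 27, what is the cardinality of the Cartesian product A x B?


The Cartesian product A x B contains all ordered pairs (a, b).
|A x B| = |A| * |B| = 29 * 27 = 783

783


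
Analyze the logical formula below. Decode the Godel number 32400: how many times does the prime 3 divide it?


Factorize 32400 by dividing by 3 repeatedly.
Division steps: 3 divides 32400 exactly 4 time(s).
Exponent of 3 = 4

4


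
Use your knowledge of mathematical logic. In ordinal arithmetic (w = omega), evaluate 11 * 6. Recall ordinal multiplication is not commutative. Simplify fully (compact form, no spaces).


Compute 11 * 6.
Ordinal * is associative and left-distributive over +, but NOT commutative; for finite n>1, n*w = w but w*n stays w*n.
Both finite; ordinal * agrees with natural *: 11 * 6 = 66.
Result = 66

66


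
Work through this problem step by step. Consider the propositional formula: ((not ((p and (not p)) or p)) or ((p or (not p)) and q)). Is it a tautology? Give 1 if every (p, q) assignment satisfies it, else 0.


Check all 4 assignments:
p=0, q=0: 1
p=0, q=1: 1
p=1, q=0: 0
p=1, q=1: 1
Satisfying count = 3/4.
Tautology iff count = 4: no.

0


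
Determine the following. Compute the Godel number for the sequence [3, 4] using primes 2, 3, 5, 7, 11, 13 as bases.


Encode each element as an exponent of the corresponding prime:
  2^3 = 8
  3^4 = 81
Product = 8 * 81 = 648

648


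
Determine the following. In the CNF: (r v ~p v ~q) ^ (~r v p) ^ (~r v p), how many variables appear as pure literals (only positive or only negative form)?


Check each variable for pure literal status:
p: mixed (not pure)
q: pure negative
r: mixed (not pure)
Pure literal count = 1

1


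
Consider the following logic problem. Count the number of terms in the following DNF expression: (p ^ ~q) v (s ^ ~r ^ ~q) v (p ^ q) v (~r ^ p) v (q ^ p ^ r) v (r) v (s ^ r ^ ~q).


A DNF formula is a disjunction of terms (conjunctions).
Terms are separated by v.
Counting the disjuncts: 7 terms.

7


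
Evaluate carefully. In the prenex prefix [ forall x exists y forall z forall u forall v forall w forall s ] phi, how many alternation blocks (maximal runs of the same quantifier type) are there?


Quantifier-type sequence: A E A A A A A  (A=forall, E=exists)
Group into maximal same-type runs:
  Ax1 | Ex1 | Ax5
Number of blocks = 3

3


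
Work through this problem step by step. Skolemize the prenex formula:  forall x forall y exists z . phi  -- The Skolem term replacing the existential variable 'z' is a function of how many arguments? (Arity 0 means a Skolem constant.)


Quantifier prefix: forall x forall y exists z
'z' is existentially quantified at position 3.
Universal variables preceding it: x, y
Skolem function arity = 2

2


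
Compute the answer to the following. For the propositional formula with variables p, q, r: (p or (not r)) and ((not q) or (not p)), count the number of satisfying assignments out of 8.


Evaluate all 8 assignments for p, q, r:
p=0, q=0, r=0: 1
p=0, q=0, r=1: 0
p=0, q=1, r=0: 1
p=0, q=1, r=1: 0
p=1, q=0, r=0: 1
p=1, q=0, r=1: 1
p=1, q=1, r=0: 0
p=1, q=1, r=1: 0
Satisfying count = 4

4


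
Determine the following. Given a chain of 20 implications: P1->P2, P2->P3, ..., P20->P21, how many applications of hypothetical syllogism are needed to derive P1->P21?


With 20 implications in a chain connecting 21 propositions:
P1->P2, P2->P3, ..., P20->P21
Steps needed = (number of implications) - 1 = 20 - 1 = 19

19


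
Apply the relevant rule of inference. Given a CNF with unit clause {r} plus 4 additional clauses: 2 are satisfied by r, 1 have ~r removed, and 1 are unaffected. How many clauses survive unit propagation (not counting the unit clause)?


Satisfied (removed): 2
Shortened (remain): 1
Unchanged (remain): 1
Remaining = 1 + 1 = 2

2


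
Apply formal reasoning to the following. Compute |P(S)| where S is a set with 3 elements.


The power set of a set with n elements has 2^n elements.
|P(S)| = 2^3 = 8

8


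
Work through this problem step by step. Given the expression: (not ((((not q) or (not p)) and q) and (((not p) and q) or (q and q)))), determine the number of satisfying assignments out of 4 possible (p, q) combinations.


Check all 4 assignments:
p=0, q=0: 1
p=0, q=1: 0
p=1, q=0: 1
p=1, q=1: 1
Count of True = 3

3


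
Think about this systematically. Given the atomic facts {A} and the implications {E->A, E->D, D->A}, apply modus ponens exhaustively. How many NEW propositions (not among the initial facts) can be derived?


Initial facts: {A}
Apply modus ponens to closure:
  (no implication fires)
Final known: {A}
New propositions: {(none)}
Count = 0

0


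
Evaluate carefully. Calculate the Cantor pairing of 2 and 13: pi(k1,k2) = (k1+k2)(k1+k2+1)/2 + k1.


k1 + k2 = 15
(k1+k2)(k1+k2+1)/2 = 15 * 16 / 2 = 120
pi = 120 + 2 = 122

122


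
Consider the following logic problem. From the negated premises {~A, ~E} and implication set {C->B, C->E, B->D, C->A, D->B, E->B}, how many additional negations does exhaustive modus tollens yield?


Initial negated facts: {~A, ~E}
Apply modus tollens to closure:
  ~E and C->E  =>  ~C
Final negated: {~A, ~C, ~E}
New negations: {~C}
Count = 1

1


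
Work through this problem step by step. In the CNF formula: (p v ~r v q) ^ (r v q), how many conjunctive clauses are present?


A CNF formula is a conjunction of clauses.
Clauses are separated by ^.
Counting the conjuncts: 2 clauses.

2


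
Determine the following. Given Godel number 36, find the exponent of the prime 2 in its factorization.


Factorize 36 by dividing by 2 repeatedly.
Division steps: 2 divides 36 exactly 2 time(s).
Exponent of 2 = 2

2


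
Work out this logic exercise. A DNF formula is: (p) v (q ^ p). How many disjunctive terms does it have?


A DNF formula is a disjunction of terms (conjunctions).
Terms are separated by v.
Counting the disjuncts: 2 terms.

2


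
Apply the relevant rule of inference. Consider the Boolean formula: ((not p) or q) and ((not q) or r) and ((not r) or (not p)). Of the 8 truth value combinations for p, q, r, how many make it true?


Evaluate all 8 assignments for p, q, r:
p=0, q=0, r=0: 1
p=0, q=0, r=1: 1
p=0, q=1, r=0: 0
p=0, q=1, r=1: 1
p=1, q=0, r=0: 0
p=1, q=0, r=1: 0
p=1, q=1, r=0: 0
p=1, q=1, r=1: 0
Satisfying count = 3

3


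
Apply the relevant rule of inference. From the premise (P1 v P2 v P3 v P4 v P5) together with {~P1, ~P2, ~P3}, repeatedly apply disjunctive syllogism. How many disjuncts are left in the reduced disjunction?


Original disjuncts (5): P1, P2, P3, P4, P5
Negated (eliminate): ~P1, ~P2, ~P3
Remaining disjuncts: P4, P5
Count = 5 - 3 = 2

2


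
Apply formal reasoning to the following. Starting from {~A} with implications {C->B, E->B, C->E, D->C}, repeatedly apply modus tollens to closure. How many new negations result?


Initial negated facts: {~A}
Apply modus tollens to closure:
  (no implication fires)
Final negated: {~A}
New negations: {(none)}
Count = 0

0


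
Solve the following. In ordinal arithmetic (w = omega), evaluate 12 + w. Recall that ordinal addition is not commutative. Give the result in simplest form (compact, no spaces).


Compute 12 + w.
Ordinal + is associative but NOT commutative; for finite n>0, n + w = w but w + n stays w+n.
Any finite left addend is absorbed by w on the right: 12 + w = w.
Result = w

w


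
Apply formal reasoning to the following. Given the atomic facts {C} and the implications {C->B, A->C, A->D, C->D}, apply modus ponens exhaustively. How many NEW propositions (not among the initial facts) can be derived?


Initial facts: {C}
Apply modus ponens to closure:
  C and C->B  =>  B
  C and C->D  =>  D
Final known: {B, C, D}
New propositions: {B, D}
Count = 2

2


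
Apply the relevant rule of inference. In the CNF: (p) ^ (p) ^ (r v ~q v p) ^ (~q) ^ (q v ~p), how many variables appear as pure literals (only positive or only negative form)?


Check each variable for pure literal status:
p: mixed (not pure)
q: mixed (not pure)
r: pure positive
Pure literal count = 1

1


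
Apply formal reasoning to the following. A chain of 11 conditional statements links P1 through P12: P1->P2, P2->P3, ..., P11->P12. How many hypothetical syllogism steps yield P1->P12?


With 11 implications in a chain connecting 12 propositions:
P1->P2, P2->P3, ..., P11->P12
Steps needed = (number of implications) - 1 = 11 - 1 = 10

10


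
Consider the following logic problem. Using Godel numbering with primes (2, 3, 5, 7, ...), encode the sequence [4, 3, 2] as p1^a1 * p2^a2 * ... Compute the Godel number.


Encode each element as an exponent of the corresponding prime:
  2^4 = 16
  3^3 = 27
  5^2 = 25
Product = 16 * 27 * 25 = 10800

10800


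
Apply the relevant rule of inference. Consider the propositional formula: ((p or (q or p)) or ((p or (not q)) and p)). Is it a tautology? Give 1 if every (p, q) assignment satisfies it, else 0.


Check all 4 assignments:
p=0, q=0: 0
p=0, q=1: 1
p=1, q=0: 1
p=1, q=1: 1
Satisfying count = 3/4.
Tautology iff count = 4: no.

0


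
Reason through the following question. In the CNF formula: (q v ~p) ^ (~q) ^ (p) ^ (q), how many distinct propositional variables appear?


Identify each variable that appears in the formula.
Variables found: p, q
Count = 2

2


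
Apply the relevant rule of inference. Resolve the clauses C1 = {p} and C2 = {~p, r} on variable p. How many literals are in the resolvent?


Remove p from C1 and ~p from C2.
C1 remainder: {}
C2 remainder: {r}
Union (resolvent): {r}
Resolvent has 1 literal(s).

1


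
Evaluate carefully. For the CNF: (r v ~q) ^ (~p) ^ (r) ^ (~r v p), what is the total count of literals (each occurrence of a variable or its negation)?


Counting literals in each clause:
Clause 1: 2 literal(s)
Clause 2: 1 literal(s)
Clause 3: 1 literal(s)
Clause 4: 2 literal(s)
Total = 6

6


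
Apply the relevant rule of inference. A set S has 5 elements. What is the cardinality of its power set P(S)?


The power set of a set with n elements has 2^n elements.
|P(S)| = 2^5 = 32

32


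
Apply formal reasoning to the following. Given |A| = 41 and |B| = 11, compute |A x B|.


The Cartesian product A x B contains all ordered pairs (a, b).
|A x B| = |A| * |B| = 41 * 11 = 451

451


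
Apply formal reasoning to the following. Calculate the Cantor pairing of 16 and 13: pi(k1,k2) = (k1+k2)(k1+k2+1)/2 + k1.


k1 + k2 = 29
(k1+k2)(k1+k2+1)/2 = 29 * 30 / 2 = 435
pi = 435 + 16 = 451

451


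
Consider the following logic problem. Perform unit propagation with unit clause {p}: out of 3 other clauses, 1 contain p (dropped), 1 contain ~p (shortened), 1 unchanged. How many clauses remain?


Satisfied (removed): 1
Shortened (remain): 1
Unchanged (remain): 1
Remaining = 1 + 1 = 2

2


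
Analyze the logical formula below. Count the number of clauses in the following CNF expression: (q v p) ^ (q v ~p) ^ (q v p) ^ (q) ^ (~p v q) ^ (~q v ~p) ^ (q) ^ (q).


A CNF formula is a conjunction of clauses.
Clauses are separated by ^.
Counting the conjuncts: 8 clauses.

8


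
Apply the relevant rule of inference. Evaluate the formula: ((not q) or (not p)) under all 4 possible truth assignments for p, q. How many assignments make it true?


Check all 4 assignments:
p=0, q=0: 1
p=0, q=1: 1
p=1, q=0: 1
p=1, q=1: 0
Count of True = 3

3


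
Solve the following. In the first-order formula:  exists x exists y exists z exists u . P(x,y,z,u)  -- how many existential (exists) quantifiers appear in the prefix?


Quantifier prefix: exists x exists y exists z exists u
Mark each quantifier type:
  E E E E
Universal count = 0, Existential count = 4
Asked for existential (exists) quantifiers: 4

4


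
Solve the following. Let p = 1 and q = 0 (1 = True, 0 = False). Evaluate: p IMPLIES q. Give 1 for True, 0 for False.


p = 1, q = 0
Operation: p IMPLIES q
Evaluate: 1 IMPLIES 0 = 0

0


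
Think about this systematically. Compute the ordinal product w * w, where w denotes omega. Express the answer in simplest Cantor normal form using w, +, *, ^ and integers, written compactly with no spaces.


Compute w * w.
Ordinal * is associative and left-distributive over +, but NOT commutative; for finite n>1, n*w = w but w*n stays w*n.
w * w = w^2 by definition.
Result = w^2

w^2


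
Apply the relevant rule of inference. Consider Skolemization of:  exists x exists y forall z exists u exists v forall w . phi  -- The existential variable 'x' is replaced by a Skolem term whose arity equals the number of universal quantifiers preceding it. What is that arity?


Quantifier prefix: exists x exists y forall z exists u exists v forall w
'x' is existentially quantified at position 1.
No universal quantifiers precede it.
Skolem function arity = 0 (a Skolem constant)

0


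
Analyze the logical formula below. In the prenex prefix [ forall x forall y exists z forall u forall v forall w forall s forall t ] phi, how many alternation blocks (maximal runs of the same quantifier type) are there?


Quantifier-type sequence: A A E A A A A A  (A=forall, E=exists)
Group into maximal same-type runs:
  Ax2 | Ex1 | Ax5
Number of blocks = 3

3


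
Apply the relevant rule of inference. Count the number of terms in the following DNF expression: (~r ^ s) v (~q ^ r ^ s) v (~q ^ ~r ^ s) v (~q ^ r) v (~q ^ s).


A DNF formula is a disjunction of terms (conjunctions).
Terms are separated by v.
Counting the disjuncts: 5 terms.

5


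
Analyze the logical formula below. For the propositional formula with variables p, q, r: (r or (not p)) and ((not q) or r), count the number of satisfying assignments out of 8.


Evaluate all 8 assignments for p, q, r:
p=0, q=0, r=0: 1
p=0, q=0, r=1: 1
p=0, q=1, r=0: 0
p=0, q=1, r=1: 1
p=1, q=0, r=0: 0
p=1, q=0, r=1: 1
p=1, q=1, r=0: 0
p=1, q=1, r=1: 1
Satisfying count = 5

5


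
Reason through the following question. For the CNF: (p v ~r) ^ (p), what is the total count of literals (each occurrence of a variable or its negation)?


Counting literals in each clause:
Clause 1: 2 literal(s)
Clause 2: 1 literal(s)
Total = 3

3


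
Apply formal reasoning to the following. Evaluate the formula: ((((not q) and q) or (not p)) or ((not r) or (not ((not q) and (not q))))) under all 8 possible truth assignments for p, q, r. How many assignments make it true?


Check all 8 assignments:
p=0, q=0, r=0: 1
p=0, q=0, r=1: 1
p=0, q=1, r=0: 1
p=0, q=1, r=1: 1
p=1, q=0, r=0: 1
p=1, q=0, r=1: 0
p=1, q=1, r=0: 1
p=1, q=1, r=1: 1
Count of True = 7

7


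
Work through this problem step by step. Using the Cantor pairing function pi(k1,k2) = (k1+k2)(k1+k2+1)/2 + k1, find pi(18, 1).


k1 + k2 = 19
(k1+k2)(k1+k2+1)/2 = 19 * 20 / 2 = 190
pi = 190 + 18 = 208

208


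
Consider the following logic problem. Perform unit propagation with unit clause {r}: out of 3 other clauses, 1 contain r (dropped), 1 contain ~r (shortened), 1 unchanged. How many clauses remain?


Satisfied (removed): 1
Shortened (remain): 1
Unchanged (remain): 1
Remaining = 1 + 1 = 2

2


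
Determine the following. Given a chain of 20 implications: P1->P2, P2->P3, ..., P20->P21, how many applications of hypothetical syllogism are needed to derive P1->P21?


With 20 implications in a chain connecting 21 propositions:
P1->P2, P2->P3, ..., P20->P21
Steps needed = (number of implications) - 1 = 20 - 1 = 19

19


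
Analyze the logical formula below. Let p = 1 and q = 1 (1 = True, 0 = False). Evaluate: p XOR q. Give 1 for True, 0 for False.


p = 1, q = 1
Operation: p XOR q
Evaluate: 1 XOR 1 = 0

0


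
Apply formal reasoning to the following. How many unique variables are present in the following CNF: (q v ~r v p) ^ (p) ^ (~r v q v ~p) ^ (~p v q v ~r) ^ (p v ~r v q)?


Identify each variable that appears in the formula.
Variables found: p, q, r
Count = 3

3


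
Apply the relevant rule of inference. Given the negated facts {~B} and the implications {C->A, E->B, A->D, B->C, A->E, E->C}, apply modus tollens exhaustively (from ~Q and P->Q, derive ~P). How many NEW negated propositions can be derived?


Initial negated facts: {~B}
Apply modus tollens to closure:
  ~B and E->B  =>  ~E
  ~E and A->E  =>  ~A
  ~A and C->A  =>  ~C
Final negated: {~A, ~B, ~C, ~E}
New negations: {~A, ~C, ~E}
Count = 3

3


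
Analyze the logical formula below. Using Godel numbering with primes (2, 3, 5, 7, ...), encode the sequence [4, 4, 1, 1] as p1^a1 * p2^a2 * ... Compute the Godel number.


Encode each element as an exponent of the corresponding prime:
  2^4 = 16
  3^4 = 81
  5^1 = 5
  7^1 = 7
Product = 16 * 81 * 5 * 7 = 45360

45360


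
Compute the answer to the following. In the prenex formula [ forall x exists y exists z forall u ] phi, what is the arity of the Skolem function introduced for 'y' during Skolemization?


Quantifier prefix: forall x exists y exists z forall u
'y' is existentially quantified at position 2.
Universal variables preceding it: x
Skolem function arity = 1

1


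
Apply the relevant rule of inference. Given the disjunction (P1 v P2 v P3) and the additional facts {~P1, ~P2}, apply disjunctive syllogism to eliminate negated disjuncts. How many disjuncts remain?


Original disjuncts (3): P1, P2, P3
Negated (eliminate): ~P1, ~P2
Remaining disjuncts: P3
Count = 3 - 2 = 1

1


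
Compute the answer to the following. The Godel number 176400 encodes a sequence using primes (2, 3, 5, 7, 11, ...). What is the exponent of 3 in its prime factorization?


Factorize 176400 by dividing by 3 repeatedly.
Division steps: 3 divides 176400 exactly 2 time(s).
Exponent of 3 = 2

2


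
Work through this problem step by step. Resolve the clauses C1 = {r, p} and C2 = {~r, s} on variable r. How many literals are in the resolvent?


Remove r from C1 and ~r from C2.
C1 remainder: {p}
C2 remainder: {s}
Union (resolvent): {p, s}
Resolvent has 2 literal(s).

2


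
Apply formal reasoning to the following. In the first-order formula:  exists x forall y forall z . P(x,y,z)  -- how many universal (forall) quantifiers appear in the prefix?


Quantifier prefix: exists x forall y forall z
Mark each quantifier type:
  E U U
Universal count = 2, Existential count = 1
Asked for universal (forall) quantifiers: 2

2


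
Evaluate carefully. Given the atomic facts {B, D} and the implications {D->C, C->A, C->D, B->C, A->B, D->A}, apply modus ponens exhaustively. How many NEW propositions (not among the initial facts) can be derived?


Initial facts: {B, D}
Apply modus ponens to closure:
  D and D->C  =>  C
  C and C->A  =>  A
Final known: {A, B, C, D}
New propositions: {A, C}
Count = 2

2


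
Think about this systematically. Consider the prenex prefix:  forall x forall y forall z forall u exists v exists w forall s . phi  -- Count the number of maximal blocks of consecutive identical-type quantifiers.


Quantifier-type sequence: A A A A E E A  (A=forall, E=exists)
Group into maximal same-type runs:
  Ax4 | Ex2 | Ax1
Number of blocks = 3

3


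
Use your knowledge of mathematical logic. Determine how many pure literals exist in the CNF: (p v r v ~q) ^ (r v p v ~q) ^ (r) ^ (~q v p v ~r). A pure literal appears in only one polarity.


Check each variable for pure literal status:
p: pure positive
q: pure negative
r: mixed (not pure)
Pure literal count = 2

2


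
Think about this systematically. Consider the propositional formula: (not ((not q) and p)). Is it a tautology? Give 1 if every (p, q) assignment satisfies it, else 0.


Check all 4 assignments:
p=0, q=0: 1
p=0, q=1: 1
p=1, q=0: 0
p=1, q=1: 1
Satisfying count = 3/4.
Tautology iff count = 4: no.

0


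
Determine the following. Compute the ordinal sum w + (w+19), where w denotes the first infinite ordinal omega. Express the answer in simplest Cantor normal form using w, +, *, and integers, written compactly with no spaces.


Compute w + (w+19).
Ordinal + is associative but NOT commutative; for finite n>0, n + w = w but w + n stays w+n.
w + (w+19) = (w+w) + 19 = w*2+19.
Result = w*2+19

w*2+19


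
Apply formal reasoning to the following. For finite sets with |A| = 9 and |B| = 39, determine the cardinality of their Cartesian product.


The Cartesian product A x B contains all ordered pairs (a, b).
|A x B| = |A| * |B| = 9 * 39 = 351

351


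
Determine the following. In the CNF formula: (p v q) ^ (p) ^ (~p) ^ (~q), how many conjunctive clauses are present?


A CNF formula is a conjunction of clauses.
Clauses are separated by ^.
Counting the conjuncts: 4 clauses.

4


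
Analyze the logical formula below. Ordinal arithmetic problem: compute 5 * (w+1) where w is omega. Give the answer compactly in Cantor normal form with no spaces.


Compute 5 * (w+1).
Ordinal * is associative and left-distributive over +, but NOT commutative; for finite n>1, n*w = w but w*n stays w*n.
By left-distributivity: 5 * (w+1) = 5*w + 5*1 = w + 5 = w+5.
Result = w+5

w+5


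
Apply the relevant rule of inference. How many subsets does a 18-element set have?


The power set of a set with n elements has 2^n elements.
|P(S)| = 2^18 = 262144

262144


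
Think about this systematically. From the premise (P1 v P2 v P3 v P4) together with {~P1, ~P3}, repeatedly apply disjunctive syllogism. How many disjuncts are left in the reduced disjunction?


Original disjuncts (4): P1, P2, P3, P4
Negated (eliminate): ~P1, ~P3
Remaining disjuncts: P2, P4
Count = 4 - 2 = 2

2


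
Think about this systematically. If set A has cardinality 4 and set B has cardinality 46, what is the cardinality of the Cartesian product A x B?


The Cartesian product A x B contains all ordered pairs (a, b).
|A x B| = |A| * |B| = 4 * 46 = 184

184


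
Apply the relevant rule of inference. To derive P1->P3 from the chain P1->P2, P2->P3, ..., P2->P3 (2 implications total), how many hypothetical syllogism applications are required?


With 2 implications in a chain connecting 3 propositions:
P1->P2, P2->P3, ..., P2->P3
Steps needed = (number of implications) - 1 = 2 - 1 = 1

1


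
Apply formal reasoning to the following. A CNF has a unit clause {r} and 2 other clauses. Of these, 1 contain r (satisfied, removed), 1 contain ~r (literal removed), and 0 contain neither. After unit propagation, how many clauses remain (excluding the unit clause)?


Satisfied (removed): 1
Shortened (remain): 1
Unchanged (remain): 0
Remaining = 1 + 0 = 1

1


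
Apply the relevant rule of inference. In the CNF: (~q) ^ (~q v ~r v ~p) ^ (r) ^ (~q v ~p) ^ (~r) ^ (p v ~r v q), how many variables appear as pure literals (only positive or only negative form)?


Check each variable for pure literal status:
p: mixed (not pure)
q: mixed (not pure)
r: mixed (not pure)
Pure literal count = 0

0


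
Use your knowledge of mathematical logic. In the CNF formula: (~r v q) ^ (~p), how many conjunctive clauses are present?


A CNF formula is a conjunction of clauses.
Clauses are separated by ^.
Counting the conjuncts: 2 clauses.

2


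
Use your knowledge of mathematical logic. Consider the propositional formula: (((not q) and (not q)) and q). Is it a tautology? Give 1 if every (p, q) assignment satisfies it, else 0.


Check all 4 assignments:
p=0, q=0: 0
p=0, q=1: 0
p=1, q=0: 0
p=1, q=1: 0
Satisfying count = 0/4.
Tautology iff count = 4: no.

0


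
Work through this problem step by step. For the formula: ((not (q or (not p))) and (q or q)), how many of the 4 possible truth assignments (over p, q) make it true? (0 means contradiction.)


Check all 4 assignments:
p=0, q=0: 0
p=0, q=1: 0
p=1, q=0: 0
p=1, q=1: 0
Count of True = 0

0


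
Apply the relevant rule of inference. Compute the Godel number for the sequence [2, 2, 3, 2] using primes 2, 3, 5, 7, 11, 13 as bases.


Encode each element as an exponent of the corresponding prime:
  2^2 = 4
  3^2 = 9
  5^3 = 125
  7^2 = 49
Product = 4 * 9 * 125 * 49 = 220500

220500


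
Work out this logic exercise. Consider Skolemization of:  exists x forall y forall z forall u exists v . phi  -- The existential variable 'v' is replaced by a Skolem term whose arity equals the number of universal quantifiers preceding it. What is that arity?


Quantifier prefix: exists x forall y forall z forall u exists v
'v' is existentially quantified at position 5.
Universal variables preceding it: y, z, u
Skolem function arity = 3

3


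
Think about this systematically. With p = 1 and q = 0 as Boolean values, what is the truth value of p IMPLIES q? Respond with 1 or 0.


p = 1, q = 0
Operation: p IMPLIES q
Evaluate: 1 IMPLIES 0 = 0

0


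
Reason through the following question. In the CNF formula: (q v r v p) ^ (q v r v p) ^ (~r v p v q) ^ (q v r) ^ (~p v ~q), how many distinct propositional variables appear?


Identify each variable that appears in the formula.
Variables found: p, q, r
Count = 3

3


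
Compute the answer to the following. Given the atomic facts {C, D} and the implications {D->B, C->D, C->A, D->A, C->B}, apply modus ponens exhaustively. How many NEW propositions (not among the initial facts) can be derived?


Initial facts: {C, D}
Apply modus ponens to closure:
  D and D->B  =>  B
  C and C->A  =>  A
Final known: {A, B, C, D}
New propositions: {A, B}
Count = 2

2


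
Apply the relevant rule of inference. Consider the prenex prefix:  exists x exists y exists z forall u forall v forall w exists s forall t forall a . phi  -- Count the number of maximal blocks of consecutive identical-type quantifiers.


Quantifier-type sequence: E E E A A A E A A  (A=forall, E=exists)
Group into maximal same-type runs:
  Ex3 | Ax3 | Ex1 | Ax2
Number of blocks = 4

4


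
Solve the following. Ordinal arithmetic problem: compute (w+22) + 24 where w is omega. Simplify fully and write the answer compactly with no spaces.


Compute (w+22) + 24.
Ordinal + is associative but NOT commutative; for finite n>0, n + w = w but w + n stays w+n.
By associativity: (w+22) + 24 = w + (22+24) = w+46.
Result = w+46

w+46


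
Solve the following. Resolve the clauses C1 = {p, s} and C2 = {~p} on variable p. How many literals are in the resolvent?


Remove p from C1 and ~p from C2.
C1 remainder: {s}
C2 remainder: {}
Union (resolvent): {s}
Resolvent has 1 literal(s).

1


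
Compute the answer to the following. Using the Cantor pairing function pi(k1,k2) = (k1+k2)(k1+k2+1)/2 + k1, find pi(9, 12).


k1 + k2 = 21
(k1+k2)(k1+k2+1)/2 = 21 * 22 / 2 = 231
pi = 231 + 9 = 240

240


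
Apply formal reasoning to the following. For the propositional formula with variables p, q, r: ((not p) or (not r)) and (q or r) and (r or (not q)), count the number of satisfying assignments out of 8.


Evaluate all 8 assignments for p, q, r:
p=0, q=0, r=0: 0
p=0, q=0, r=1: 1
p=0, q=1, r=0: 0
p=0, q=1, r=1: 1
p=1, q=0, r=0: 0
p=1, q=0, r=1: 0
p=1, q=1, r=0: 0
p=1, q=1, r=1: 0
Satisfying count = 2

2


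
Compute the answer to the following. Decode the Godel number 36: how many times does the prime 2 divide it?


Factorize 36 by dividing by 2 repeatedly.
Division steps: 2 divides 36 exactly 2 time(s).
Exponent of 2 = 2

2


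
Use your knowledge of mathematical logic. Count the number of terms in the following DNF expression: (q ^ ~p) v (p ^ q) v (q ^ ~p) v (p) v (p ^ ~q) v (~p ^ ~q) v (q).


A DNF formula is a disjunction of terms (conjunctions).
Terms are separated by v.
Counting the disjuncts: 7 terms.

7


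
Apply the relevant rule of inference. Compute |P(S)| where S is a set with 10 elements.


The power set of a set with n elements has 2^n elements.
|P(S)| = 2^10 = 1024

1024


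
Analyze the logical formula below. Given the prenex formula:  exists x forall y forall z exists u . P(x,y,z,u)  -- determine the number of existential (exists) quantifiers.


Quantifier prefix: exists x forall y forall z exists u
Mark each quantifier type:
  E U U E
Universal count = 2, Existential count = 2
Asked for existential (exists) quantifiers: 2

2


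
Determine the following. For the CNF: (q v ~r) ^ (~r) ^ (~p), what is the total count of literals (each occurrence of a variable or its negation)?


Counting literals in each clause:
Clause 1: 2 literal(s)
Clause 2: 1 literal(s)
Clause 3: 1 literal(s)
Total = 4

4


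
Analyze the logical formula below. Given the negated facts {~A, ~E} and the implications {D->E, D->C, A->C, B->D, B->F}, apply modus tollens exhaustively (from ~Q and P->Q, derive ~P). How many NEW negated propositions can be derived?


Initial negated facts: {~A, ~E}
Apply modus tollens to closure:
  ~E and D->E  =>  ~D
  ~D and B->D  =>  ~B
Final negated: {~A, ~B, ~D, ~E}
New negations: {~B, ~D}
Count = 2

2


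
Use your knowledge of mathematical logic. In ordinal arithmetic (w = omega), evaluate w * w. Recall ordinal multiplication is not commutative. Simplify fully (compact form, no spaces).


Compute w * w.
Ordinal * is associative and left-distributive over +, but NOT commutative; for finite n>1, n*w = w but w*n stays w*n.
w * w = w^2 by definition.
Result = w^2

w^2


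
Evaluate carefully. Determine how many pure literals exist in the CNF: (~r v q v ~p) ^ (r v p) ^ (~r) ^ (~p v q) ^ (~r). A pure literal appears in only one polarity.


Check each variable for pure literal status:
p: mixed (not pure)
q: pure positive
r: mixed (not pure)
Pure literal count = 1

1


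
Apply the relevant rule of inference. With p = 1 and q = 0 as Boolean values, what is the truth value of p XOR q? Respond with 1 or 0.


p = 1, q = 0
Operation: p XOR q
Evaluate: 1 XOR 0 = 1

1


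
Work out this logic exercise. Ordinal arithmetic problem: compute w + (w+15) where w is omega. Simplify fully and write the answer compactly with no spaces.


Compute w + (w+15).
Ordinal + is associative but NOT commutative; for finite n>0, n + w = w but w + n stays w+n.
w + (w+15) = (w+w) + 15 = w*2+15.
Result = w*2+15

w*2+15


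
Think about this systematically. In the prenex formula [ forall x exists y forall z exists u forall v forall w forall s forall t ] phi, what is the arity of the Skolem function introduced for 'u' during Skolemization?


Quantifier prefix: forall x exists y forall z exists u forall v forall w forall s forall t
'u' is existentially quantified at position 4.
Universal variables preceding it: x, z
Skolem function arity = 2

2


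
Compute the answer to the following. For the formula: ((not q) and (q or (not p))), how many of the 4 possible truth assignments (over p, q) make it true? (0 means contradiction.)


Check all 4 assignments:
p=0, q=0: 1
p=0, q=1: 0
p=1, q=0: 0
p=1, q=1: 0
Count of True = 1

1


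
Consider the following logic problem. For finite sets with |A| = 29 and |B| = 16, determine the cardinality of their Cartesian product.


The Cartesian product A x B contains all ordered pairs (a, b).
|A x B| = |A| * |B| = 29 * 16 = 464

464


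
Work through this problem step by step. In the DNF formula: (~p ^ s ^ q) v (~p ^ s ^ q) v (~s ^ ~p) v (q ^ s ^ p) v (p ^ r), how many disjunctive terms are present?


A DNF formula is a disjunction of terms (conjunctions).
Terms are separated by v.
Counting the disjuncts: 5 terms.

5


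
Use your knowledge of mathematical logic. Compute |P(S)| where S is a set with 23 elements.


The power set of a set with n elements has 2^n elements.
|P(S)| = 2^23 = 8388608

8388608


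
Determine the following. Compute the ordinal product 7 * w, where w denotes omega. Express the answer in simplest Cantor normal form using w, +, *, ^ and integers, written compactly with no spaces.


Compute 7 * w.
Ordinal * is associative and left-distributive over +, but NOT commutative; for finite n>1, n*w = w but w*n stays w*n.
For finite n>0, n * w = sup{n*k : k<w} = w. So 7 * w = w.
Result = w

w


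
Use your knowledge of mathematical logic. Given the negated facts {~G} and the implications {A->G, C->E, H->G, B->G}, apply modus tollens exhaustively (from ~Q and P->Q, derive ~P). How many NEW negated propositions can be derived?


Initial negated facts: {~G}
Apply modus tollens to closure:
  ~G and A->G  =>  ~A
  ~G and H->G  =>  ~H
  ~G and B->G  =>  ~B
Final negated: {~A, ~B, ~G, ~H}
New negations: {~A, ~B, ~H}
Count = 3

3


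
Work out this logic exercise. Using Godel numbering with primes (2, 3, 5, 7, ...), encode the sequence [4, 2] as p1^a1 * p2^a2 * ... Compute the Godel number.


Encode each element as an exponent of the corresponding prime:
  2^4 = 16
  3^2 = 9
Product = 16 * 9 = 144

144


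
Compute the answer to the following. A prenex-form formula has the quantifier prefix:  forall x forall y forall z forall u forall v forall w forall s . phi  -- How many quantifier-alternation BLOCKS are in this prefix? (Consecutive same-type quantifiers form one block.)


Quantifier-type sequence: A A A A A A A  (A=forall, E=exists)
Group into maximal same-type runs:
  Ax7
Number of blocks = 1

1


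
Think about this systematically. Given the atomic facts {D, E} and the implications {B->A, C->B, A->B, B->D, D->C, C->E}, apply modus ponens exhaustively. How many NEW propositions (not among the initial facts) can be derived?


Initial facts: {D, E}
Apply modus ponens to closure:
  D and D->C  =>  C
  C and C->B  =>  B
  B and B->A  =>  A
Final known: {A, B, C, D, E}
New propositions: {A, B, C}
Count = 3

3


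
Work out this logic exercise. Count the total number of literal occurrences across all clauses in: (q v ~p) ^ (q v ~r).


Counting literals in each clause:
Clause 1: 2 literal(s)
Clause 2: 2 literal(s)
Total = 4

4


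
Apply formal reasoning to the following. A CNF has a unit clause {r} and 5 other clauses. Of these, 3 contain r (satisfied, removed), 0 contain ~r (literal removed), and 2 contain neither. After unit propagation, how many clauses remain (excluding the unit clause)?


Satisfied (removed): 3
Shortened (remain): 0
Unchanged (remain): 2
Remaining = 0 + 2 = 2

2


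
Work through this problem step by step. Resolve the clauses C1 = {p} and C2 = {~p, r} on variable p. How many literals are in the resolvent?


Remove p from C1 and ~p from C2.
C1 remainder: {}
C2 remainder: {r}
Union (resolvent): {r}
Resolvent has 1 literal(s).

1


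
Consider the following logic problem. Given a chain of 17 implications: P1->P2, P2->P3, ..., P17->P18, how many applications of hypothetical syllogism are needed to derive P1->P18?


With 17 implications in a chain connecting 18 propositions:
P1->P2, P2->P3, ..., P17->P18
Steps needed = (number of implications) - 1 = 17 - 1 = 16

16


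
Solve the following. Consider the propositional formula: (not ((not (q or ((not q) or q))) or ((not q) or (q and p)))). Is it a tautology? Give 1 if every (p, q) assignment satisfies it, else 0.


Check all 4 assignments:
p=0, q=0: 0
p=0, q=1: 1
p=1, q=0: 0
p=1, q=1: 0
Satisfying count = 1/4.
Tautology iff count = 4: no.

0


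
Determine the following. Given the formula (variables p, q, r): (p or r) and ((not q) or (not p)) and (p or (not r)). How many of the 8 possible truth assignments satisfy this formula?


Evaluate all 8 assignments for p, q, r:
p=0, q=0, r=0: 0
p=0, q=0, r=1: 0
p=0, q=1, r=0: 0
p=0, q=1, r=1: 0
p=1, q=0, r=0: 1
p=1, q=0, r=1: 1
p=1, q=1, r=0: 0
p=1, q=1, r=1: 0
Satisfying count = 2

2


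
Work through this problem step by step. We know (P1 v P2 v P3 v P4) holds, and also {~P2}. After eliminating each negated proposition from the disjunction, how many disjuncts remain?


Original disjuncts (4): P1, P2, P3, P4
Negated (eliminate): ~P2
Remaining disjuncts: P1, P3, P4
Count = 4 - 1 = 3

3
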